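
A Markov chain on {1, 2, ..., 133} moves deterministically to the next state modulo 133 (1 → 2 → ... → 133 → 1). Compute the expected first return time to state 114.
E[T_114 | X_0 = 114] = 133

The chain cycles deterministically, so starting at state 114 it returns in exactly 133 steps. Equivalently, the stationary distribution is uniform π_j = 1/133 for every state j, so by Kac's formula E[T_114] = 1/π_114 = 133.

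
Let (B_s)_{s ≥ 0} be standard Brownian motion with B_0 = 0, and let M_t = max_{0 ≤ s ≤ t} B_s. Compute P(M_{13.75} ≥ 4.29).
P(M_{13.75} ≥ 4.29) = 2·P(B_{13.75} ≥ 4.29) = 2(1 − Φ(4.29/√13.75)) ≈ 0.2473

By the reflection principle for Brownian motion, P(M_t ≥ a) = 2 · P(B_t ≥ a) for a ≥ 0. Since B_t ~ N(0, t), P(B_t ≥ 4.29) = 1 − Φ(4.29/√t) = 1 − Φ(4.29/√13.75) = 1 − Φ(1.1569). So
  P(M_{13.75} ≥ 4.29) = 2(1 − Φ(1.1569)) ≈ 0.2473.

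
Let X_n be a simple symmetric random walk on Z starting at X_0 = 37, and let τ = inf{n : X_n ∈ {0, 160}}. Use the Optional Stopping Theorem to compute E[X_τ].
E[X_τ] = 37

X_n is a martingale and τ is a bounded-mean stopping time (indeed τ is finite a.s. with bounded expectation since the walk is in a bounded region). By the OST, E[X_τ] = E[X_0] = 37. Equivalently: E[X_τ] = 160 · P(hit 160 first) + 0 · P(hit 0 first) = 160 · (37/160) = 37.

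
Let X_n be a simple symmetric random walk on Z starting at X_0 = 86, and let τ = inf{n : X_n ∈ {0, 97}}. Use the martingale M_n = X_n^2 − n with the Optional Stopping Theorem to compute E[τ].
E[τ] = 946

M_n = X_n^2 − n is a martingale (since E[X_{n+1}^2 | F_n] = X_n^2 + 1). By OST (τ has finite mean in a bounded region), E[M_τ] = E[M_0] = X_0^2 − 0 = 86^2 = 7396. Also E[M_τ] = E[X_τ^2] − E[τ]. The walk exits at 0 or 97, with P(hit 97 first) = 86/97, so E[X_τ^2] = 97^2 · 86/97 + 0 = 8342. Thus E[τ] = E[X_τ^2] − E[M_τ] = 8342 − 7396 = 946 = 86(97 − 86) = 946.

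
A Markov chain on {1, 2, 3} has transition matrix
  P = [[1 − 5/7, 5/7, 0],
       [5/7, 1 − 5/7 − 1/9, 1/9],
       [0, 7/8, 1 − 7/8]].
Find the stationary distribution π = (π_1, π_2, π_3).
π = (63/134, 63/134, 4/67)

This is a birth-death chain on three states, which satisfies detailed balance: π_1 · P_{12} = π_2 · P_{21} and π_2 · P_{23} = π_3 · P_{32}.
From π_1 · 5/7 = π_2 · 5/7: π_2/π_1 = (5/7)/(5/7) = 1.
From π_2 · 1/9 = π_3 · 7/8: π_3/π_2 = (1/9)/(7/8) = 8/63.
Take π_1 proportional to 1; then unnormalized π = (1, 1, 8/63). Normalize by dividing by the sum 134/63:
  π = (63/134, 63/134, 4/67).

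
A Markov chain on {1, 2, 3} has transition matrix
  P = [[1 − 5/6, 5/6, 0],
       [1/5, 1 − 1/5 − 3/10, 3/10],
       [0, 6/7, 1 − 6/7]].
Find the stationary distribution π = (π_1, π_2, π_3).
π = (8/53, 100/159, 35/159)

This is a birth-death chain on three states, which satisfies detailed balance: π_1 · P_{12} = π_2 · P_{21} and π_2 · P_{23} = π_3 · P_{32}.
From π_1 · 5/6 = π_2 · 1/5: π_2/π_1 = (5/6)/(1/5) = 25/6.
From π_2 · 3/10 = π_3 · 6/7: π_3/π_2 = (3/10)/(6/7) = 7/20.
Take π_1 proportional to 1; then unnormalized π = (1, 25/6, 35/24). Normalize by dividing by the sum 53/8:
  π = (8/53, 100/159, 35/159).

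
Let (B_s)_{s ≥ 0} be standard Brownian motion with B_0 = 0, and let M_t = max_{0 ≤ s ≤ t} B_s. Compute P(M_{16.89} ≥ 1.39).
P(M_{16.89} ≥ 1.39) = 2·P(B_{16.89} ≥ 1.39) = 2(1 − Φ(1.39/√16.89)) ≈ 0.7352

By the reflection principle for Brownian motion, P(M_t ≥ a) = 2 · P(B_t ≥ a) for a ≥ 0. Since B_t ~ N(0, t), P(B_t ≥ 1.39) = 1 − Φ(1.39/√t) = 1 − Φ(1.39/√16.89) = 1 − Φ(0.3382). So
  P(M_{16.89} ≥ 1.39) = 2(1 − Φ(0.3382)) ≈ 0.7352.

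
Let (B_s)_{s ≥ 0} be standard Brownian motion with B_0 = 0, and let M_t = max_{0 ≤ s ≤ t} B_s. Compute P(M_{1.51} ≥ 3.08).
P(M_{1.51} ≥ 3.08) = 2·P(B_{1.51} ≥ 3.08) = 2(1 − Φ(3.08/√1.51)) ≈ 0.0122

By the reflection principle for Brownian motion, P(M_t ≥ a) = 2 · P(B_t ≥ a) for a ≥ 0. Since B_t ~ N(0, t), P(B_t ≥ 3.08) = 1 − Φ(3.08/√t) = 1 − Φ(3.08/√1.51) = 1 − Φ(2.5065). So
  P(M_{1.51} ≥ 3.08) = 2(1 − Φ(2.5065)) ≈ 0.0122.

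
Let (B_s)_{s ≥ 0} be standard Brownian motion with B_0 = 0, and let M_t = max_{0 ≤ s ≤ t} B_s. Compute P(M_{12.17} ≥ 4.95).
P(M_{12.17} ≥ 4.95) = 2·P(B_{12.17} ≥ 4.95) = 2(1 − Φ(4.95/√12.17)) ≈ 0.1559

By the reflection principle for Brownian motion, P(M_t ≥ a) = 2 · P(B_t ≥ a) for a ≥ 0. Since B_t ~ N(0, t), P(B_t ≥ 4.95) = 1 − Φ(4.95/√t) = 1 − Φ(4.95/√12.17) = 1 − Φ(1.4189). So
  P(M_{12.17} ≥ 4.95) = 2(1 − Φ(1.4189)) ≈ 0.1559.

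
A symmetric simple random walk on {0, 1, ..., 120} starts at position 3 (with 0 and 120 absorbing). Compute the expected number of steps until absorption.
E[τ | X_0 = 3] = 351

Let v_k = E[τ | X_0 = k]. Boundary: v_0 = v_120 = 0. Recurrence: v_k = 1 + (v_{k-1} + v_{k+1})/2 for 1 ≤ k ≤ 119. The particular solution to v_k − (v_{k-1} + v_{k+1})/2 = 1 is v_k = −k^2. Adding homogeneous solution A + B k and matching boundaries gives v_k = k (120 − k). Substituting k = 3: v_3 = 3 · 117 = 351.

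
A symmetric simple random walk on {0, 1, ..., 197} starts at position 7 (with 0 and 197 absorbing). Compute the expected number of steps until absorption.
E[τ | X_0 = 7] = 1330

Let v_k = E[τ | X_0 = k]. Boundary: v_0 = v_197 = 0. Recurrence: v_k = 1 + (v_{k-1} + v_{k+1})/2 for 1 ≤ k ≤ 196. The particular solution to v_k − (v_{k-1} + v_{k+1})/2 = 1 is v_k = −k^2. Adding homogeneous solution A + B k and matching boundaries gives v_k = k (197 − k). Substituting k = 7: v_7 = 7 · 190 = 1330.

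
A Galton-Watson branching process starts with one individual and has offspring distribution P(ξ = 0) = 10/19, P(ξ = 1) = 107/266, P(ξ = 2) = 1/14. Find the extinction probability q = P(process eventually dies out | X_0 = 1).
q = 1

Mean offspring μ = 0·10/19 + 1·107/266 + 2·1/14 = 145/266 ≤ 1. For μ ≤ 1 with offspring not concentrated at 1, the Galton-Watson process goes extinct almost surely, so q = 1.
(Algebraic check: The pgf is f(s) = 10/19 + 107/266·s + 1/14·s². The extinction probability q is the smallest fixed point of f in [0, 1]. Setting s = f(s):
  1/14·s² + (107/266 − 1)·s + 10/19 = 0
  1/14·s² − (10/19 + 1/14)·s + 10/19 = 0
which factors as (s − 1)·(1/14·s − 10/19) = 0, giving roots s = 1 and s = (10/19)/(1/14) = 140/19. Since 140/19 ≥ 1, the smallest root in [0, 1] is s = 1.)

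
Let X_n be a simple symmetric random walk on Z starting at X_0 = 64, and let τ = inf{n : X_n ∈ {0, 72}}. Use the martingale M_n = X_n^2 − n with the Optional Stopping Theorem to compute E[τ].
E[τ] = 512

M_n = X_n^2 − n is a martingale (since E[X_{n+1}^2 | F_n] = X_n^2 + 1). By OST (τ has finite mean in a bounded region), E[M_τ] = E[M_0] = X_0^2 − 0 = 64^2 = 4096. Also E[M_τ] = E[X_τ^2] − E[τ]. The walk exits at 0 or 72, with P(hit 72 first) = 64/72, so E[X_τ^2] = 72^2 · 64/72 + 0 = 4608. Thus E[τ] = E[X_τ^2] − E[M_τ] = 4608 − 4096 = 512 = 64(72 − 64) = 512.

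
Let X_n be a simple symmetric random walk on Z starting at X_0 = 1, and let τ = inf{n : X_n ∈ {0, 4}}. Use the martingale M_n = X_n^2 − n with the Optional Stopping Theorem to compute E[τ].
E[τ] = 3

M_n = X_n^2 − n is a martingale (since E[X_{n+1}^2 | F_n] = X_n^2 + 1). By OST (τ has finite mean in a bounded region), E[M_τ] = E[M_0] = X_0^2 − 0 = 1^2 = 1. Also E[M_τ] = E[X_τ^2] − E[τ]. The walk exits at 0 or 4, with P(hit 4 first) = 1/4, so E[X_τ^2] = 4^2 · 1/4 + 0 = 4. Thus E[τ] = E[X_τ^2] − E[M_τ] = 4 − 1 = 3 = 1(4 − 1) = 3.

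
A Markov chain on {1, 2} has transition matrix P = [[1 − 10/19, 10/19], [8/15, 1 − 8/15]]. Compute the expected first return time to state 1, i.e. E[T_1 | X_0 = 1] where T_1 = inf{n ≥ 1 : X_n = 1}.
E[T_1 | X_0 = 1] = 1/π_1 = 151/76

For an irreducible recurrent Markov chain with stationary distribution π, E[T_i | X_0 = i] = 1/π_i (Kac's formula). Here π_1 = (8/15)/(10/19 + 8/15) = (8/15)/(302/285) = 76/151, so E[T_1 | X_0 = 1] = 1/π_1 = (10/19 + 8/15)/(8/15) = (302/285)/(8/15) = 151/76.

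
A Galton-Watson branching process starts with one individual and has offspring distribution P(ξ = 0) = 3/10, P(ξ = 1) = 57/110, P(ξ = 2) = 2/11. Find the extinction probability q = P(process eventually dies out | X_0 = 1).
q = 1

Mean offspring μ = 0·3/10 + 1·57/110 + 2·2/11 = 97/110 ≤ 1. For μ ≤ 1 with offspring not concentrated at 1, the Galton-Watson process goes extinct almost surely, so q = 1.
(Algebraic check: The pgf is f(s) = 3/10 + 57/110·s + 2/11·s². The extinction probability q is the smallest fixed point of f in [0, 1]. Setting s = f(s):
  2/11·s² + (57/110 − 1)·s + 3/10 = 0
  2/11·s² − (3/10 + 2/11)·s + 3/10 = 0
which factors as (s − 1)·(2/11·s − 3/10) = 0, giving roots s = 1 and s = (3/10)/(2/11) = 33/20. Since 33/20 ≥ 1, the smallest root in [0, 1] is s = 1.)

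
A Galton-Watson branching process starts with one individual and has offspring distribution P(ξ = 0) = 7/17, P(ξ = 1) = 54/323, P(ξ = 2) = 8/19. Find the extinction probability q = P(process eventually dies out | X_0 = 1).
q = 133/136

The pgf is f(s) = 7/17 + 54/323·s + 8/19·s². The extinction probability q is the smallest fixed point of f in [0, 1]. Setting s = f(s):
  8/19·s² + (54/323 − 1)·s + 7/17 = 0
  8/19·s² − (7/17 + 8/19)·s + 7/17 = 0
which factors as (s − 1)·(8/19·s − 7/17) = 0, giving roots s = 1 and s = (7/17)/(8/19) = 133/136.
Mean offspring μ = 54/323 + 2·8/19 = 326/323 > 1 (supercritical), so q < 1. The extinction probability is the smaller root: q = (7/17)/(8/19) = 133/136.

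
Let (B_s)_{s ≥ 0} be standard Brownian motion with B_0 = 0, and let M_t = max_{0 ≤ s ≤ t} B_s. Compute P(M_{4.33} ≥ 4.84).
P(M_{4.33} ≥ 4.84) = 2·P(B_{4.33} ≥ 4.84) = 2(1 − Φ(4.84/√4.33)) ≈ 0.0200

By the reflection principle for Brownian motion, P(M_t ≥ a) = 2 · P(B_t ≥ a) for a ≥ 0. Since B_t ~ N(0, t), P(B_t ≥ 4.84) = 1 − Φ(4.84/√t) = 1 − Φ(4.84/√4.33) = 1 − Φ(2.3260). So
  P(M_{4.33} ≥ 4.84) = 2(1 − Φ(2.3260)) ≈ 0.0200.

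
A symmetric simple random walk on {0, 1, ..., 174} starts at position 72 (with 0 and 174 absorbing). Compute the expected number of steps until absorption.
E[τ | X_0 = 72] = 7344

Let v_k = E[τ | X_0 = k]. Boundary: v_0 = v_174 = 0. Recurrence: v_k = 1 + (v_{k-1} + v_{k+1})/2 for 1 ≤ k ≤ 173. The particular solution to v_k − (v_{k-1} + v_{k+1})/2 = 1 is v_k = −k^2. Adding homogeneous solution A + B k and matching boundaries gives v_k = k (174 − k). Substituting k = 72: v_72 = 72 · 102 = 7344.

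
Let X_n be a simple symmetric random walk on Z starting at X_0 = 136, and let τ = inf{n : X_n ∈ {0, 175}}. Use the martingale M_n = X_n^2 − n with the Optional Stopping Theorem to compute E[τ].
E[τ] = 5304

M_n = X_n^2 − n is a martingale (since E[X_{n+1}^2 | F_n] = X_n^2 + 1). By OST (τ has finite mean in a bounded region), E[M_τ] = E[M_0] = X_0^2 − 0 = 136^2 = 18496. Also E[M_τ] = E[X_τ^2] − E[τ]. The walk exits at 0 or 175, with P(hit 175 first) = 136/175, so E[X_τ^2] = 175^2 · 136/175 + 0 = 23800. Thus E[τ] = E[X_τ^2] − E[M_τ] = 23800 − 18496 = 5304 = 136(175 − 136) = 5304.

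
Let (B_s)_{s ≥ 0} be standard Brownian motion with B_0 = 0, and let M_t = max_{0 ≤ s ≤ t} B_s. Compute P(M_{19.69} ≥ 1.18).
P(M_{19.69} ≥ 1.18) = 2·P(B_{19.69} ≥ 1.18) = 2(1 − Φ(1.18/√19.69)) ≈ 0.7903

By the reflection principle for Brownian motion, P(M_t ≥ a) = 2 · P(B_t ≥ a) for a ≥ 0. Since B_t ~ N(0, t), P(B_t ≥ 1.18) = 1 − Φ(1.18/√t) = 1 − Φ(1.18/√19.69) = 1 − Φ(0.2659). So
  P(M_{19.69} ≥ 1.18) = 2(1 − Φ(0.2659)) ≈ 0.7903.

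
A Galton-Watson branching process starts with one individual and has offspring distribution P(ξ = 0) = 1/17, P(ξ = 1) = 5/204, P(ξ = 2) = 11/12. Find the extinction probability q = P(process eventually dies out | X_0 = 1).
q = 12/187

The pgf is f(s) = 1/17 + 5/204·s + 11/12·s². The extinction probability q is the smallest fixed point of f in [0, 1]. Setting s = f(s):
  11/12·s² + (5/204 − 1)·s + 1/17 = 0
  11/12·s² − (1/17 + 11/12)·s + 1/17 = 0
which factors as (s − 1)·(11/12·s − 1/17) = 0, giving roots s = 1 and s = (1/17)/(11/12) = 12/187.
Mean offspring μ = 5/204 + 2·11/12 = 379/204 > 1 (supercritical), so q < 1. The extinction probability is the smaller root: q = (1/17)/(11/12) = 12/187.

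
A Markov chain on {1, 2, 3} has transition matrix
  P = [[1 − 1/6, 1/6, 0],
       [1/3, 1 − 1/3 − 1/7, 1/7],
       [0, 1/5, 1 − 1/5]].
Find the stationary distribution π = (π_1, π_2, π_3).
π = (7/13, 7/26, 5/26)

This is a birth-death chain on three states, which satisfies detailed balance: π_1 · P_{12} = π_2 · P_{21} and π_2 · P_{23} = π_3 · P_{32}.
From π_1 · 1/6 = π_2 · 1/3: π_2/π_1 = (1/6)/(1/3) = 1/2.
From π_2 · 1/7 = π_3 · 1/5: π_3/π_2 = (1/7)/(1/5) = 5/7.
Take π_1 proportional to 1; then unnormalized π = (1, 1/2, 5/14). Normalize by dividing by the sum 13/7:
  π = (7/13, 7/26, 5/26).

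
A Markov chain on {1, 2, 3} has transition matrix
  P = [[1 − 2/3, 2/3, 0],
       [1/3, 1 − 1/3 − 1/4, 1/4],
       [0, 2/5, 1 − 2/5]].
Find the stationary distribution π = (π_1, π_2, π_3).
π = (4/17, 8/17, 5/17)

This is a birth-death chain on three states, which satisfies detailed balance: π_1 · P_{12} = π_2 · P_{21} and π_2 · P_{23} = π_3 · P_{32}.
From π_1 · 2/3 = π_2 · 1/3: π_2/π_1 = (2/3)/(1/3) = 2.
From π_2 · 1/4 = π_3 · 2/5: π_3/π_2 = (1/4)/(2/5) = 5/8.
Take π_1 proportional to 1; then unnormalized π = (1, 2, 5/4). Normalize by dividing by the sum 17/4:
  π = (4/17, 8/17, 5/17).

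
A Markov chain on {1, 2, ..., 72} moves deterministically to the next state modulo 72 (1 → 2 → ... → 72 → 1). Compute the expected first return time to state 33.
E[T_33 | X_0 = 33] = 72

The chain cycles deterministically, so starting at state 33 it returns in exactly 72 steps. Equivalently, the stationary distribution is uniform π_j = 1/72 for every state j, so by Kac's formula E[T_33] = 1/π_33 = 72.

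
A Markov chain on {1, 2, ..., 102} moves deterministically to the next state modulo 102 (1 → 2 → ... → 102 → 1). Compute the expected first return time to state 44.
E[T_44 | X_0 = 44] = 102

The chain cycles deterministically, so starting at state 44 it returns in exactly 102 steps. Equivalently, the stationary distribution is uniform π_j = 1/102 for every state j, so by Kac's formula E[T_44] = 1/π_44 = 102.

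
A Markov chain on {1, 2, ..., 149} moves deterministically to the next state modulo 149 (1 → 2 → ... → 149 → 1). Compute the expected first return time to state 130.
E[T_130 | X_0 = 130] = 149

The chain cycles deterministically, so starting at state 130 it returns in exactly 149 steps. Equivalently, the stationary distribution is uniform π_j = 1/149 for every state j, so by Kac's formula E[T_130] = 1/π_130 = 149.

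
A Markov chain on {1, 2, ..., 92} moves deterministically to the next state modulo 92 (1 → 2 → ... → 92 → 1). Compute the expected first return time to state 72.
E[T_72 | X_0 = 72] = 92

The chain cycles deterministically, so starting at state 72 it returns in exactly 92 steps. Equivalently, the stationary distribution is uniform π_j = 1/92 for every state j, so by Kac's formula E[T_72] = 1/π_72 = 92.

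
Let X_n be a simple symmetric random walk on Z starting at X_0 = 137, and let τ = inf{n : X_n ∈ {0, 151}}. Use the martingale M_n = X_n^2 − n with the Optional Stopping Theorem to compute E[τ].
E[τ] = 1918

M_n = X_n^2 − n is a martingale (since E[X_{n+1}^2 | F_n] = X_n^2 + 1). By OST (τ has finite mean in a bounded region), E[M_τ] = E[M_0] = X_0^2 − 0 = 137^2 = 18769. Also E[M_τ] = E[X_τ^2] − E[τ]. The walk exits at 0 or 151, with P(hit 151 first) = 137/151, so E[X_τ^2] = 151^2 · 137/151 + 0 = 20687. Thus E[τ] = E[X_τ^2] − E[M_τ] = 20687 − 18769 = 1918 = 137(151 − 137) = 1918.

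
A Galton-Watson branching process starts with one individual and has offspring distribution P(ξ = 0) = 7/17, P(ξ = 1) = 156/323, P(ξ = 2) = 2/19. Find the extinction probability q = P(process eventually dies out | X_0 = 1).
q = 1

Mean offspring μ = 0·7/17 + 1·156/323 + 2·2/19 = 224/323 ≤ 1. For μ ≤ 1 with offspring not concentrated at 1, the Galton-Watson process goes extinct almost surely, so q = 1.
(Algebraic check: The pgf is f(s) = 7/17 + 156/323·s + 2/19·s². The extinction probability q is the smallest fixed point of f in [0, 1]. Setting s = f(s):
  2/19·s² + (156/323 − 1)·s + 7/17 = 0
  2/19·s² − (7/17 + 2/19)·s + 7/17 = 0
which factors as (s − 1)·(2/19·s − 7/17) = 0, giving roots s = 1 and s = (7/17)/(2/19) = 133/34. Since 133/34 ≥ 1, the smallest root in [0, 1] is s = 1.)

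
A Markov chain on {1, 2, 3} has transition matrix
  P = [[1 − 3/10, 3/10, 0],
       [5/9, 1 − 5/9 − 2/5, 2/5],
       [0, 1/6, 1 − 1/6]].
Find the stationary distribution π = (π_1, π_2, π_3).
π = (250/709, 135/709, 324/709)

This is a birth-death chain on three states, which satisfies detailed balance: π_1 · P_{12} = π_2 · P_{21} and π_2 · P_{23} = π_3 · P_{32}.
From π_1 · 3/10 = π_2 · 5/9: π_2/π_1 = (3/10)/(5/9) = 27/50.
From π_2 · 2/5 = π_3 · 1/6: π_3/π_2 = (2/5)/(1/6) = 12/5.
Take π_1 proportional to 1; then unnormalized π = (1, 27/50, 162/125). Normalize by dividing by the sum 709/250:
  π = (250/709, 135/709, 324/709).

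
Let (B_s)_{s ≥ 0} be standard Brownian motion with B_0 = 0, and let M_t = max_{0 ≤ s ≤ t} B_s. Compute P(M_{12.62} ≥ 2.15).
P(M_{12.62} ≥ 2.15) = 2·P(B_{12.62} ≥ 2.15) = 2(1 − Φ(2.15/√12.62)) ≈ 0.5450

By the reflection principle for Brownian motion, P(M_t ≥ a) = 2 · P(B_t ≥ a) for a ≥ 0. Since B_t ~ N(0, t), P(B_t ≥ 2.15) = 1 − Φ(2.15/√t) = 1 − Φ(2.15/√12.62) = 1 − Φ(0.6052). So
  P(M_{12.62} ≥ 2.15) = 2(1 − Φ(0.6052)) ≈ 0.5450.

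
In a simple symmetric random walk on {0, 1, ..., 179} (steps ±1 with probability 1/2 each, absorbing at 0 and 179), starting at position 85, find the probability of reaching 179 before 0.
P(hit 179 before 0) = 85/179

Let u_k = P(hit 179 before 0 | start at k). Then u_0 = 0, u_179 = 1, and u_k = u_{k-1}/2 + u_{k+1}/2 for 1 ≤ k ≤ 178. This harmonic recurrence is solved by u_k = k/179, giving u_85 = 85/179.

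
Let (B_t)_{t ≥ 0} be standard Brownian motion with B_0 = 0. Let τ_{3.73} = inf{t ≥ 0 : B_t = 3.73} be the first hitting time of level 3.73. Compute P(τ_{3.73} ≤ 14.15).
P(τ_{3.73} ≤ 14.15) = 2(1 − Φ(3.73/√14.15)) = 2(1 − Φ(0.9916)) ≈ 0.3214

By the reflection principle for standard BM, P(τ_b ≤ t) = 2 · P(B_t ≥ b). Since B_t ~ N(0, t), P(B_t ≥ 3.73) = 1 − Φ(3.73/√t) = 1 − Φ(3.73/√14.15) = 1 − Φ(0.9916) ≈ 0.16070. Doubling: P(τ_{3.73} ≤ 14.15) ≈ 2 · 0.16070 = 0.32140 ≈ 0.3214.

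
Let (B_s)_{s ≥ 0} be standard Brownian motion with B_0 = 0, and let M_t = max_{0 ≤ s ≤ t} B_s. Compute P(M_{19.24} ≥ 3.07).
P(M_{19.24} ≥ 3.07) = 2·P(B_{19.24} ≥ 3.07) = 2(1 − Φ(3.07/√19.24)) ≈ 0.4840

By the reflection principle for Brownian motion, P(M_t ≥ a) = 2 · P(B_t ≥ a) for a ≥ 0. Since B_t ~ N(0, t), P(B_t ≥ 3.07) = 1 − Φ(3.07/√t) = 1 − Φ(3.07/√19.24) = 1 − Φ(0.6999). So
  P(M_{19.24} ≥ 3.07) = 2(1 − Φ(0.6999)) ≈ 0.4840.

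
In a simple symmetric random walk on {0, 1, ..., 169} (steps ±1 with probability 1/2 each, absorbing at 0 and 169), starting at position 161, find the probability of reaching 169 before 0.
P(hit 169 before 0) = 161/169

Let u_k = P(hit 169 before 0 | start at k). Then u_0 = 0, u_169 = 1, and u_k = u_{k-1}/2 + u_{k+1}/2 for 1 ≤ k ≤ 168. This harmonic recurrence is solved by u_k = k/169, giving u_161 = 161/169.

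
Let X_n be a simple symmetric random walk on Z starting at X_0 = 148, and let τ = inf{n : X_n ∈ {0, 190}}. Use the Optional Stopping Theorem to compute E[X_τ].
E[X_τ] = 148

X_n is a martingale and τ is a bounded-mean stopping time (indeed τ is finite a.s. with bounded expectation since the walk is in a bounded region). By the OST, E[X_τ] = E[X_0] = 148. Equivalently: E[X_τ] = 190 · P(hit 190 first) + 0 · P(hit 0 first) = 190 · (148/190) = 148.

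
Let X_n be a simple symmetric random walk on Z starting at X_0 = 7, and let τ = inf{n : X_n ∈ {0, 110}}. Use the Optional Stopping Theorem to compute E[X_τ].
E[X_τ] = 7

X_n is a martingale and τ is a bounded-mean stopping time (indeed τ is finite a.s. with bounded expectation since the walk is in a bounded region). By the OST, E[X_τ] = E[X_0] = 7. Equivalently: E[X_τ] = 110 · P(hit 110 first) + 0 · P(hit 0 first) = 110 · (7/110) = 7.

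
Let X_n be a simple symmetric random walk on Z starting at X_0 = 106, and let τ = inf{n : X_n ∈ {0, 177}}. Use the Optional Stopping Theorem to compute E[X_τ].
E[X_τ] = 106

X_n is a martingale and τ is a bounded-mean stopping time (indeed τ is finite a.s. with bounded expectation since the walk is in a bounded region). By the OST, E[X_τ] = E[X_0] = 106. Equivalently: E[X_τ] = 177 · P(hit 177 first) + 0 · P(hit 0 first) = 177 · (106/177) = 106.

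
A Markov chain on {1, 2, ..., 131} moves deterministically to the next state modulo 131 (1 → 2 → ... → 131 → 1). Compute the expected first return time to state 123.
E[T_123 | X_0 = 123] = 131

The chain cycles deterministically, so starting at state 123 it returns in exactly 131 steps. Equivalently, the stationary distribution is uniform π_j = 1/131 for every state j, so by Kac's formula E[T_123] = 1/π_123 = 131.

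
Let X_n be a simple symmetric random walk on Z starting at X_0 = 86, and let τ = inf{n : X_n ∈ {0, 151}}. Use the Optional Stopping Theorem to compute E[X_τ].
E[X_τ] = 86

X_n is a martingale and τ is a bounded-mean stopping time (indeed τ is finite a.s. with bounded expectation since the walk is in a bounded region). By the OST, E[X_τ] = E[X_0] = 86. Equivalently: E[X_τ] = 151 · P(hit 151 first) + 0 · P(hit 0 first) = 151 · (86/151) = 86.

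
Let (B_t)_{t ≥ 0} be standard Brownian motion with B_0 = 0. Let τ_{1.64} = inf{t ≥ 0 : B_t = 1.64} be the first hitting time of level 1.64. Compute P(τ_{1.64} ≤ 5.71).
P(τ_{1.64} ≤ 5.71) = 2(1 − Φ(1.64/√5.71)) = 2(1 − Φ(0.6863)) ≈ 0.4925

By the reflection principle for standard BM, P(τ_b ≤ t) = 2 · P(B_t ≥ b). Since B_t ~ N(0, t), P(B_t ≥ 1.64) = 1 − Φ(1.64/√t) = 1 − Φ(1.64/√5.71) = 1 − Φ(0.6863) ≈ 0.24626. Doubling: P(τ_{1.64} ≤ 5.71) ≈ 2 · 0.24626 = 0.49252 ≈ 0.4925.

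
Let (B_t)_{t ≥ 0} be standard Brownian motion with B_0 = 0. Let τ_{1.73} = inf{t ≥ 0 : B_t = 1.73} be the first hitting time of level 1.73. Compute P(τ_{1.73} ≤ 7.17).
P(τ_{1.73} ≤ 7.17) = 2(1 − Φ(1.73/√7.17)) = 2(1 − Φ(0.6461)) ≈ 0.5182

By the reflection principle for standard BM, P(τ_b ≤ t) = 2 · P(B_t ≥ b). Since B_t ~ N(0, t), P(B_t ≥ 1.73) = 1 − Φ(1.73/√t) = 1 − Φ(1.73/√7.17) = 1 − Φ(0.6461) ≈ 0.25911. Doubling: P(τ_{1.73} ≤ 7.17) ≈ 2 · 0.25911 = 0.51822 ≈ 0.5182.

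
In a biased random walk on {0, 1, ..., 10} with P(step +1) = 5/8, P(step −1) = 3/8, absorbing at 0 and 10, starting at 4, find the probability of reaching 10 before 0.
P(hit 10 before 0) = (1 − (3/5)^4) / (1 − (3/5)^10) = 531250/606661

Let u_k denote P(reach 10 before 0 | start at k). Boundary: u_0 = 0, u_10 = 1. Recurrence: u_k = 5/8·u_{k+1} + 3/8·u_{k-1} for 1 ≤ k ≤ 9. Try u_k = A + B·r^k with r = q/p = (3/8)/(5/8) = 3/5. Substitution satisfies the recurrence; boundary conditions give:
  u_k = (1 − r^k) / (1 − r^N) = (1 − (3/5)^4) / (1 − (3/5)^10) = 531250/606661.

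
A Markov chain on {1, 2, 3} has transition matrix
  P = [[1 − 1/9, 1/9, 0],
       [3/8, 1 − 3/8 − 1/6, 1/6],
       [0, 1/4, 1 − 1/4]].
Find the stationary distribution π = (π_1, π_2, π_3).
π = (81/121, 24/121, 16/121)

This is a birth-death chain on three states, which satisfies detailed balance: π_1 · P_{12} = π_2 · P_{21} and π_2 · P_{23} = π_3 · P_{32}.
From π_1 · 1/9 = π_2 · 3/8: π_2/π_1 = (1/9)/(3/8) = 8/27.
From π_2 · 1/6 = π_3 · 1/4: π_3/π_2 = (1/6)/(1/4) = 2/3.
Take π_1 proportional to 1; then unnormalized π = (1, 8/27, 16/81). Normalize by dividing by the sum 121/81:
  π = (81/121, 24/121, 16/121).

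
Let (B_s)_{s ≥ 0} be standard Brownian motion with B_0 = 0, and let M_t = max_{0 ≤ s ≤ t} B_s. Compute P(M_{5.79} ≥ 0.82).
P(M_{5.79} ≥ 0.82) = 2·P(B_{5.79} ≥ 0.82) = 2(1 − Φ(0.82/√5.79)) ≈ 0.7333

By the reflection principle for Brownian motion, P(M_t ≥ a) = 2 · P(B_t ≥ a) for a ≥ 0. Since B_t ~ N(0, t), P(B_t ≥ 0.82) = 1 − Φ(0.82/√t) = 1 − Φ(0.82/√5.79) = 1 − Φ(0.3408). So
  P(M_{5.79} ≥ 0.82) = 2(1 − Φ(0.3408)) ≈ 0.7333.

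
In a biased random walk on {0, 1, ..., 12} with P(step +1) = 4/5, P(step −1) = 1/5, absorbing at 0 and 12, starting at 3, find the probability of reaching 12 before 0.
P(hit 12 before 0) = (1 − (1/4)^3) / (1 − (1/4)^12) = 262144/266305

Let u_k denote P(reach 12 before 0 | start at k). Boundary: u_0 = 0, u_12 = 1. Recurrence: u_k = 4/5·u_{k+1} + 1/5·u_{k-1} for 1 ≤ k ≤ 11. Try u_k = A + B·r^k with r = q/p = (1/5)/(4/5) = 1/4. Substitution satisfies the recurrence; boundary conditions give:
  u_k = (1 − r^k) / (1 − r^N) = (1 − (1/4)^3) / (1 − (1/4)^12) = 262144/266305.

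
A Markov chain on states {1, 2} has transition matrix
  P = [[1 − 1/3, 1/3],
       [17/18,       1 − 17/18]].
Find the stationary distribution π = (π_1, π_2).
π_1 = 17/23, π_2 = 6/23

Solve πP = π with π_1 + π_2 = 1. From πP = π: π_1 · (1 − 1/3) + π_2 · 17/18 = π_1 ⇒ π_2 · 17/18 = π_1 · 1/3 ⇒ π_2/π_1 = (1/3)/(17/18) = 6/17. Together with π_1 + π_2 = 1:
  π_1 = (17/18)/(1/3 + 17/18) = (17/18)/(23/18) = 17/23,
  π_2 = (1/3)/(1/3 + 17/18) = (1/3)/(23/18) = 6/23.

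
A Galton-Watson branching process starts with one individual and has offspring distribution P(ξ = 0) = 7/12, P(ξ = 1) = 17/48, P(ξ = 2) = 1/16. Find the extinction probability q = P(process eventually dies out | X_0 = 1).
q = 1

Mean offspring μ = 0·7/12 + 1·17/48 + 2·1/16 = 23/48 ≤ 1. For μ ≤ 1 with offspring not concentrated at 1, the Galton-Watson process goes extinct almost surely, so q = 1.
(Algebraic check: The pgf is f(s) = 7/12 + 17/48·s + 1/16·s². The extinction probability q is the smallest fixed point of f in [0, 1]. Setting s = f(s):
  1/16·s² + (17/48 − 1)·s + 7/12 = 0
  1/16·s² − (7/12 + 1/16)·s + 7/12 = 0
which factors as (s − 1)·(1/16·s − 7/12) = 0, giving roots s = 1 and s = (7/12)/(1/16) = 28/3. Since 28/3 ≥ 1, the smallest root in [0, 1] is s = 1.)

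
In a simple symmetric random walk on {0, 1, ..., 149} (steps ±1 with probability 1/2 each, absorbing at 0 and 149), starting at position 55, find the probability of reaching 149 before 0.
P(hit 149 before 0) = 55/149

Let u_k = P(hit 149 before 0 | start at k). Then u_0 = 0, u_149 = 1, and u_k = u_{k-1}/2 + u_{k+1}/2 for 1 ≤ k ≤ 148. This harmonic recurrence is solved by u_k = k/149, giving u_55 = 55/149.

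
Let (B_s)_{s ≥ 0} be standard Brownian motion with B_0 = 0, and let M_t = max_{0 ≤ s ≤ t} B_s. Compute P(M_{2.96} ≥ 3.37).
P(M_{2.96} ≥ 3.37) = 2·P(B_{2.96} ≥ 3.37) = 2(1 − Φ(3.37/√2.96)) ≈ 0.0501

By the reflection principle for Brownian motion, P(M_t ≥ a) = 2 · P(B_t ≥ a) for a ≥ 0. Since B_t ~ N(0, t), P(B_t ≥ 3.37) = 1 − Φ(3.37/√t) = 1 − Φ(3.37/√2.96) = 1 − Φ(1.9588). So
  P(M_{2.96} ≥ 3.37) = 2(1 − Φ(1.9588)) ≈ 0.0501.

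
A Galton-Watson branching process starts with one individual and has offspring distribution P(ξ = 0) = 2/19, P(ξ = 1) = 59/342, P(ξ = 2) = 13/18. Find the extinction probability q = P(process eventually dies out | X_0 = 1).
q = 36/247

The pgf is f(s) = 2/19 + 59/342·s + 13/18·s². The extinction probability q is the smallest fixed point of f in [0, 1]. Setting s = f(s):
  13/18·s² + (59/342 − 1)·s + 2/19 = 0
  13/18·s² − (2/19 + 13/18)·s + 2/19 = 0
which factors as (s − 1)·(13/18·s − 2/19) = 0, giving roots s = 1 and s = (2/19)/(13/18) = 36/247.
Mean offspring μ = 59/342 + 2·13/18 = 553/342 > 1 (supercritical), so q < 1. The extinction probability is the smaller root: q = (2/19)/(13/18) = 36/247.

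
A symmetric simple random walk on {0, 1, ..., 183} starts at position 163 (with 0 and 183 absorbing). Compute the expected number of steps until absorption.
E[τ | X_0 = 163] = 3260

Let v_k = E[τ | X_0 = k]. Boundary: v_0 = v_183 = 0. Recurrence: v_k = 1 + (v_{k-1} + v_{k+1})/2 for 1 ≤ k ≤ 182. The particular solution to v_k − (v_{k-1} + v_{k+1})/2 = 1 is v_k = −k^2. Adding homogeneous solution A + B k and matching boundaries gives v_k = k (183 − k). Substituting k = 163: v_163 = 163 · 20 = 3260.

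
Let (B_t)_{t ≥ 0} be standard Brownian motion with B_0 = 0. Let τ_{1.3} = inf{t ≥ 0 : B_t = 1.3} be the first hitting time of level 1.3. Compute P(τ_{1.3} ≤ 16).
P(τ_{1.3} ≤ 16) = 2(1 − Φ(1.3/√16)) = 2(1 − Φ(0.3250)) ≈ 0.7452

By the reflection principle for standard BM, P(τ_b ≤ t) = 2 · P(B_t ≥ b). Since B_t ~ N(0, t), P(B_t ≥ 1.3) = 1 − Φ(1.3/√t) = 1 − Φ(1.3/√16) = 1 − Φ(0.3250) ≈ 0.37259. Doubling: P(τ_{1.3} ≤ 16) ≈ 2 · 0.37259 = 0.74518 ≈ 0.7452.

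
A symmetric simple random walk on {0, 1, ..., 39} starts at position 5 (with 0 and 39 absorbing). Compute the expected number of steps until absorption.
E[τ | X_0 = 5] = 170

Let v_k = E[τ | X_0 = k]. Boundary: v_0 = v_39 = 0. Recurrence: v_k = 1 + (v_{k-1} + v_{k+1})/2 for 1 ≤ k ≤ 38. The particular solution to v_k − (v_{k-1} + v_{k+1})/2 = 1 is v_k = −k^2. Adding homogeneous solution A + B k and matching boundaries gives v_k = k (39 − k). Substituting k = 5: v_5 = 5 · 34 = 170.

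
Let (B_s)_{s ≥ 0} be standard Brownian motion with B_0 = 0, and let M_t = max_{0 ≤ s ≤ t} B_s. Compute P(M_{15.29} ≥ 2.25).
P(M_{15.29} ≥ 2.25) = 2·P(B_{15.29} ≥ 2.25) = 2(1 − Φ(2.25/√15.29)) ≈ 0.5650

By the reflection principle for Brownian motion, P(M_t ≥ a) = 2 · P(B_t ≥ a) for a ≥ 0. Since B_t ~ N(0, t), P(B_t ≥ 2.25) = 1 − Φ(2.25/√t) = 1 − Φ(2.25/√15.29) = 1 − Φ(0.5754). So
  P(M_{15.29} ≥ 2.25) = 2(1 − Φ(0.5754)) ≈ 0.5650.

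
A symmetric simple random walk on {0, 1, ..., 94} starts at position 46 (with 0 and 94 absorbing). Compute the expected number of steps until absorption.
E[τ | X_0 = 46] = 2208

Let v_k = E[τ | X_0 = k]. Boundary: v_0 = v_94 = 0. Recurrence: v_k = 1 + (v_{k-1} + v_{k+1})/2 for 1 ≤ k ≤ 93. The particular solution to v_k − (v_{k-1} + v_{k+1})/2 = 1 is v_k = −k^2. Adding homogeneous solution A + B k and matching boundaries gives v_k = k (94 − k). Substituting k = 46: v_46 = 46 · 48 = 2208.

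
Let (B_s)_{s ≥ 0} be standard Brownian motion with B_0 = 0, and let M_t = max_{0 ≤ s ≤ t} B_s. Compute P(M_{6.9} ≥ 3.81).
P(M_{6.9} ≥ 3.81) = 2·P(B_{6.9} ≥ 3.81) = 2(1 − Φ(3.81/√6.9)) ≈ 0.1469

By the reflection principle for Brownian motion, P(M_t ≥ a) = 2 · P(B_t ≥ a) for a ≥ 0. Since B_t ~ N(0, t), P(B_t ≥ 3.81) = 1 − Φ(3.81/√t) = 1 − Φ(3.81/√6.9) = 1 − Φ(1.4504). So
  P(M_{6.9} ≥ 3.81) = 2(1 − Φ(1.4504)) ≈ 0.1469.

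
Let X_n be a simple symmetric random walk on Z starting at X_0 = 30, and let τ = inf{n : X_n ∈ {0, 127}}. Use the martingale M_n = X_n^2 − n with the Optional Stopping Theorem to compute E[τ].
E[τ] = 2910

M_n = X_n^2 − n is a martingale (since E[X_{n+1}^2 | F_n] = X_n^2 + 1). By OST (τ has finite mean in a bounded region), E[M_τ] = E[M_0] = X_0^2 − 0 = 30^2 = 900. Also E[M_τ] = E[X_τ^2] − E[τ]. The walk exits at 0 or 127, with P(hit 127 first) = 30/127, so E[X_τ^2] = 127^2 · 30/127 + 0 = 3810. Thus E[τ] = E[X_τ^2] − E[M_τ] = 3810 − 900 = 2910 = 30(127 − 30) = 2910.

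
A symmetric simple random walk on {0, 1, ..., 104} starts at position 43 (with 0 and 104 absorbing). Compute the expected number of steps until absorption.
E[τ | X_0 = 43] = 2623

Let v_k = E[τ | X_0 = k]. Boundary: v_0 = v_104 = 0. Recurrence: v_k = 1 + (v_{k-1} + v_{k+1})/2 for 1 ≤ k ≤ 103. The particular solution to v_k − (v_{k-1} + v_{k+1})/2 = 1 is v_k = −k^2. Adding homogeneous solution A + B k and matching boundaries gives v_k = k (104 − k). Substituting k = 43: v_43 = 43 · 61 = 2623.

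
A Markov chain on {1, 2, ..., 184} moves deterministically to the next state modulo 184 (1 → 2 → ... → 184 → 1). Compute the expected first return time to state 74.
E[T_74 | X_0 = 74] = 184

The chain cycles deterministically, so starting at state 74 it returns in exactly 184 steps. Equivalently, the stationary distribution is uniform π_j = 1/184 for every state j, so by Kac's formula E[T_74] = 1/π_74 = 184.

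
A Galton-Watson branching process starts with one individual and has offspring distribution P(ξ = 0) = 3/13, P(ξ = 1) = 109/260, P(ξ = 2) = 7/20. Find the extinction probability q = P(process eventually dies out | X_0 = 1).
q = 60/91

The pgf is f(s) = 3/13 + 109/260·s + 7/20·s². The extinction probability q is the smallest fixed point of f in [0, 1]. Setting s = f(s):
  7/20·s² + (109/260 − 1)·s + 3/13 = 0
  7/20·s² − (3/13 + 7/20)·s + 3/13 = 0
which factors as (s − 1)·(7/20·s − 3/13) = 0, giving roots s = 1 and s = (3/13)/(7/20) = 60/91.
Mean offspring μ = 109/260 + 2·7/20 = 291/260 > 1 (supercritical), so q < 1. The extinction probability is the smaller root: q = (3/13)/(7/20) = 60/91.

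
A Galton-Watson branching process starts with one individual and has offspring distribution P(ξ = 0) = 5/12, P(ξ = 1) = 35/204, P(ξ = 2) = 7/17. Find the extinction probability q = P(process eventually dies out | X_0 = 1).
q = 1

Mean offspring μ = 0·5/12 + 1·35/204 + 2·7/17 = 203/204 ≤ 1. For μ ≤ 1 with offspring not concentrated at 1, the Galton-Watson process goes extinct almost surely, so q = 1.
(Algebraic check: The pgf is f(s) = 5/12 + 35/204·s + 7/17·s². The extinction probability q is the smallest fixed point of f in [0, 1]. Setting s = f(s):
  7/17·s² + (35/204 − 1)·s + 5/12 = 0
  7/17·s² − (5/12 + 7/17)·s + 5/12 = 0
which factors as (s − 1)·(7/17·s − 5/12) = 0, giving roots s = 1 and s = (5/12)/(7/17) = 85/84. Since 85/84 ≥ 1, the smallest root in [0, 1] is s = 1.)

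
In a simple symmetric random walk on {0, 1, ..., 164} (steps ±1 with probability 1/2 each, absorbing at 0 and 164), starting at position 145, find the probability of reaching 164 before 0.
P(hit 164 before 0) = 145/164

Let u_k = P(hit 164 before 0 | start at k). Then u_0 = 0, u_164 = 1, and u_k = u_{k-1}/2 + u_{k+1}/2 for 1 ≤ k ≤ 163. This harmonic recurrence is solved by u_k = k/164, giving u_145 = 145/164.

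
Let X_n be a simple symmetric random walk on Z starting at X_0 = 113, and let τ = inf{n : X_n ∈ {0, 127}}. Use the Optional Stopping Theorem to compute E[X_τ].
E[X_τ] = 113

X_n is a martingale and τ is a bounded-mean stopping time (indeed τ is finite a.s. with bounded expectation since the walk is in a bounded region). By the OST, E[X_τ] = E[X_0] = 113. Equivalently: E[X_τ] = 127 · P(hit 127 first) + 0 · P(hit 0 first) = 127 · (113/127) = 113.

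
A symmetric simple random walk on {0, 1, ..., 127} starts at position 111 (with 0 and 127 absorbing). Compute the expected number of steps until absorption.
E[τ | X_0 = 111] = 1776

Let v_k = E[τ | X_0 = k]. Boundary: v_0 = v_127 = 0. Recurrence: v_k = 1 + (v_{k-1} + v_{k+1})/2 for 1 ≤ k ≤ 126. The particular solution to v_k − (v_{k-1} + v_{k+1})/2 = 1 is v_k = −k^2. Adding homogeneous solution A + B k and matching boundaries gives v_k = k (127 − k). Substituting k = 111: v_111 = 111 · 16 = 1776.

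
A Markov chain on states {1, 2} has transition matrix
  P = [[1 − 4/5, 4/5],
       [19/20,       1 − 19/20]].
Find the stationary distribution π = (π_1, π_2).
π_1 = 19/35, π_2 = 16/35

Solve πP = π with π_1 + π_2 = 1. From πP = π: π_1 · (1 − 4/5) + π_2 · 19/20 = π_1 ⇒ π_2 · 19/20 = π_1 · 4/5 ⇒ π_2/π_1 = (4/5)/(19/20) = 16/19. Together with π_1 + π_2 = 1:
  π_1 = (19/20)/(4/5 + 19/20) = (19/20)/(7/4) = 19/35,
  π_2 = (4/5)/(4/5 + 19/20) = (4/5)/(7/4) = 16/35.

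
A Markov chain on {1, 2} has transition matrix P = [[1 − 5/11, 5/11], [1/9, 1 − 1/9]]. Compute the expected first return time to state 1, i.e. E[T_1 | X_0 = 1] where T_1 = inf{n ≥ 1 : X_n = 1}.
E[T_1 | X_0 = 1] = 1/π_1 = 56/11

For an irreducible recurrent Markov chain with stationary distribution π, E[T_i | X_0 = i] = 1/π_i (Kac's formula). Here π_1 = (1/9)/(5/11 + 1/9) = (1/9)/(56/99) = 11/56, so E[T_1 | X_0 = 1] = 1/π_1 = (5/11 + 1/9)/(1/9) = (56/99)/(1/9) = 56/11.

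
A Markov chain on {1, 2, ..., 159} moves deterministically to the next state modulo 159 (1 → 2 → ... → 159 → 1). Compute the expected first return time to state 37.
E[T_37 | X_0 = 37] = 159

The chain cycles deterministically, so starting at state 37 it returns in exactly 159 steps. Equivalently, the stationary distribution is uniform π_j = 1/159 for every state j, so by Kac's formula E[T_37] = 1/π_37 = 159.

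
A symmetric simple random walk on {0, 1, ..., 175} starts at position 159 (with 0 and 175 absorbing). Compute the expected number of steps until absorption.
E[τ | X_0 = 159] = 2544

Let v_k = E[τ | X_0 = k]. Boundary: v_0 = v_175 = 0. Recurrence: v_k = 1 + (v_{k-1} + v_{k+1})/2 for 1 ≤ k ≤ 174. The particular solution to v_k − (v_{k-1} + v_{k+1})/2 = 1 is v_k = −k^2. Adding homogeneous solution A + B k and matching boundaries gives v_k = k (175 − k). Substituting k = 159: v_159 = 159 · 16 = 2544.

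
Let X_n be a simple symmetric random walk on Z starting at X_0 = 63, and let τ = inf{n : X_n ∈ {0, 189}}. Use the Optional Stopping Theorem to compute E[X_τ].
E[X_τ] = 63

X_n is a martingale and τ is a bounded-mean stopping time (indeed τ is finite a.s. with bounded expectation since the walk is in a bounded region). By the OST, E[X_τ] = E[X_0] = 63. Equivalently: E[X_τ] = 189 · P(hit 189 first) + 0 · P(hit 0 first) = 189 · (63/189) = 63.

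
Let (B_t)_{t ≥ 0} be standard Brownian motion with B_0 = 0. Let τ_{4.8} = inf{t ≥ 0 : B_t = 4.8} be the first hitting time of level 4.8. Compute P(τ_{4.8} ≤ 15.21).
P(τ_{4.8} ≤ 15.21) = 2(1 − Φ(4.8/√15.21)) = 2(1 − Φ(1.2308)) ≈ 0.2184

By the reflection principle for standard BM, P(τ_b ≤ t) = 2 · P(B_t ≥ b). Since B_t ~ N(0, t), P(B_t ≥ 4.8) = 1 − Φ(4.8/√t) = 1 − Φ(4.8/√15.21) = 1 − Φ(1.2308) ≈ 0.10920. Doubling: P(τ_{4.8} ≤ 15.21) ≈ 2 · 0.10920 = 0.21840 ≈ 0.2184.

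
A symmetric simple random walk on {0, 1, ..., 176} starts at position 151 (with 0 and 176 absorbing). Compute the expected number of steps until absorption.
E[τ | X_0 = 151] = 3775

Let v_k = E[τ | X_0 = k]. Boundary: v_0 = v_176 = 0. Recurrence: v_k = 1 + (v_{k-1} + v_{k+1})/2 for 1 ≤ k ≤ 175. The particular solution to v_k − (v_{k-1} + v_{k+1})/2 = 1 is v_k = −k^2. Adding homogeneous solution A + B k and matching boundaries gives v_k = k (176 − k). Substituting k = 151: v_151 = 151 · 25 = 3775.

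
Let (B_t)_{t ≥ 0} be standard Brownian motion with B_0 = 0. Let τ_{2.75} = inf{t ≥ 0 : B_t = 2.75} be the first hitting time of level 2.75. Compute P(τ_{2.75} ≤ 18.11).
P(τ_{2.75} ≤ 18.11) = 2(1 − Φ(2.75/√18.11)) = 2(1 − Φ(0.6462)) ≈ 0.5181

By the reflection principle for standard BM, P(τ_b ≤ t) = 2 · P(B_t ≥ b). Since B_t ~ N(0, t), P(B_t ≥ 2.75) = 1 − Φ(2.75/√t) = 1 − Φ(2.75/√18.11) = 1 − Φ(0.6462) ≈ 0.25907. Doubling: P(τ_{2.75} ≤ 18.11) ≈ 2 · 0.25907 = 0.51814 ≈ 0.5181.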